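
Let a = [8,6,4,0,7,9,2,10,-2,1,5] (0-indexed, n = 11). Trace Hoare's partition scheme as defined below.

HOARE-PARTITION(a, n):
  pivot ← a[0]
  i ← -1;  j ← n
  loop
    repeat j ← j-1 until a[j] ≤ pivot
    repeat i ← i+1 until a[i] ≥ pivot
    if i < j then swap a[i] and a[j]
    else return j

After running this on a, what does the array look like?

[5,6,4,0,7,1,2,-2,10,9,8]

pivot = a[0] = 8; i = -1, j = 11
j→10 (a[10]=5≤8), i→0 (a[0]=8≥8); i<j, swap → [5,6,4,0,7,9,2,10,-2,1,8]
j→9 (a[9]=1≤8), i→5 (a[5]=9≥8); i<j, swap → [5,6,4,0,7,1,2,10,-2,9,8]
j→8 (a[8]=-2≤8), i→7 (a[7]=10≥8); i<j, swap → [5,6,4,0,7,1,2,-2,10,9,8]
j→7, i→8; i≥j, return j=7. a = [5,6,4,0,7,1,2,-2,10,9,8]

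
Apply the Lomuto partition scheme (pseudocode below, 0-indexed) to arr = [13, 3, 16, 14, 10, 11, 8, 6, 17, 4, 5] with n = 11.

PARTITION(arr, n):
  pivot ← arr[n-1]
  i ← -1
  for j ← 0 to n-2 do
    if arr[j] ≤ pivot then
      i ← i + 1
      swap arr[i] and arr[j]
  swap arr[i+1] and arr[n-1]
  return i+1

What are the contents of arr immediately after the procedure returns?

[3, 4, 5, 14, 10, 11, 8, 6, 17, 13, 16]

pivot = arr[10] = 5; i = -1
j=0: arr[0]=13 > 5 → no swap
j=1: arr[1]=3 ≤ 5 → i=0, swap arr[0],arr[1] → [3, 13, 16, 14, 10, 11, 8, 6, 17, 4, 5]
j=2: arr[2]=16 > 5 → no swap
j=3: arr[3]=14 > 5 → no swap
j=4: arr[4]=10 > 5 → no swap
j=5: arr[5]=11 > 5 → no swap
j=6: arr[6]=8 > 5 → no swap
j=7: arr[7]=6 > 5 → no swap
j=8: arr[8]=17 > 5 → no swap
j=9: arr[9]=4 ≤ 5 → i=1, swap arr[1],arr[9] → [3, 4, 16, 14, 10, 11, 8, 6, 17, 13, 5]
final swap arr[2],arr[10] → [3, 4, 5, 14, 10, 11, 8, 6, 17, 13, 16]; return 2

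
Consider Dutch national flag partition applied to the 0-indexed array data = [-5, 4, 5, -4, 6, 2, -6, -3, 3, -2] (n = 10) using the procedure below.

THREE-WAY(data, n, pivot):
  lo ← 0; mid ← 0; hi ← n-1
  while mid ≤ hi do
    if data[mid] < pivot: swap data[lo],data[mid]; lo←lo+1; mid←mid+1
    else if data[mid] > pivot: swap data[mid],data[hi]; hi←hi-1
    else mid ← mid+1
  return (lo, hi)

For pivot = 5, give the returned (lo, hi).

lo=0 mid=0 hi=9
-5<5: swap(0,0), lo=1 mid=1 ⇒ [-5, 4, 5, -4, 6, 2, -6, -3, 3, -2]
4<5: swap(1,1), lo=2 mid=2 ⇒ [-5, 4, 5, -4, 6, 2, -6, -3, 3, -2]
5=5: mid=3
-4<5: swap(2,3), lo=3 mid=4 ⇒ [-5, 4, -4, 5, 6, 2, -6, -3, 3, -2]
6>5: swap(4,9), hi=8 ⇒ [-5, 4, -4, 5, -2, 2, -6, -3, 3, 6]
-2<5: swap(3,4), lo=4 mid=5 ⇒ [-5, 4, -4, -2, 5, 2, -6, -3, 3, 6]
2<5: swap(4,5), lo=5 mid=6 ⇒ [-5, 4, -4, -2, 2, 5, -6, -3, 3, 6]
-6<5: swap(5,6), lo=6 mid=7 ⇒ [-5, 4, -4, -2, 2, -6, 5, -3, 3, 6]
-3<5: swap(6,7), lo=7 mid=8 ⇒ [-5, 4, -4, -2, 2, -6, -3, 5, 3, 6]
3<5: swap(7,8), lo=8 mid=9 ⇒ [-5, 4, -4, -2, 2, -6, -3, 3, 5, 6]
done. lo=8 hi=8; data=[-5, 4, -4, -2, 2, -6, -3, 3, 5, 6]

(8, 8)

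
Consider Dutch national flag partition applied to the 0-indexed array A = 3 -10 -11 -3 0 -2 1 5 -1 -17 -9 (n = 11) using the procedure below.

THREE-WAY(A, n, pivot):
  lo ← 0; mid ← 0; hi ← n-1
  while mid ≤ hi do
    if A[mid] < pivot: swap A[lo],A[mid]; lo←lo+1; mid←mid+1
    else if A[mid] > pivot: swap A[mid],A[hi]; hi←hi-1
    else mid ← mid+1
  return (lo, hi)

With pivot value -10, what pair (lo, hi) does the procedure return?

lo=0 mid=0 hi=10
3>-10: swap(0,10), hi=9 ⇒ -9 -10 -11 -3 0 -2 1 5 -1 -17 3
-9>-10: swap(0,9), hi=8 ⇒ -17 -10 -11 -3 0 -2 1 5 -1 -9 3
-17<-10: swap(0,0), lo=1 mid=1 ⇒ -17 -10 -11 -3 0 -2 1 5 -1 -9 3
-10=-10: mid=2
-11<-10: swap(1,2), lo=2 mid=3 ⇒ -17 -11 -10 -3 0 -2 1 5 -1 -9 3
-3>-10: swap(3,8), hi=7 ⇒ -17 -11 -10 -1 0 -2 1 5 -3 -9 3
-1>-10: swap(3,7), hi=6 ⇒ -17 -11 -10 5 0 -2 1 -1 -3 -9 3
5>-10: swap(3,6), hi=5 ⇒ -17 -11 -10 1 0 -2 5 -1 -3 -9 3
1>-10: swap(3,5), hi=4 ⇒ -17 -11 -10 -2 0 1 5 -1 -3 -9 3
-2>-10: swap(3,4), hi=3 ⇒ -17 -11 -10 0 -2 1 5 -1 -3 -9 3
0>-10: swap(3,3), hi=2 ⇒ -17 -11 -10 0 -2 1 5 -1 -3 -9 3
done. lo=2 hi=2; A=-17 -11 -10 0 -2 1 5 -1 -3 -9 3

(2, 2)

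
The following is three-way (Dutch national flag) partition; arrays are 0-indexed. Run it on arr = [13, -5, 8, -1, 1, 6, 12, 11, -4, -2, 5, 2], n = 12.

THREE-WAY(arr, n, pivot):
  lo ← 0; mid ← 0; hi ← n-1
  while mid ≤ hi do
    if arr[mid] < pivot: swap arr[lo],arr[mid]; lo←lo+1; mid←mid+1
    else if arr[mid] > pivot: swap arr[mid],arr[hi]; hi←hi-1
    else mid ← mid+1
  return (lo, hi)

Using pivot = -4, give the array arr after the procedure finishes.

[-5, -4, -1, 1, 6, 12, 11, 8, -2, 5, 2, 13]

pivot = -4; lo=0, mid=0, hi=11
arr[mid]=13>-4: swap arr[0],arr[11]; hi=10 → [2, -5, 8, -1, 1, 6, 12, 11, -4, -2, 5, 13]
arr[mid]=2>-4: swap arr[0],arr[10]; hi=9 → [5, -5, 8, -1, 1, 6, 12, 11, -4, -2, 2, 13]
arr[mid]=5>-4: swap arr[0],arr[9]; hi=8 → [-2, -5, 8, -1, 1, 6, 12, 11, -4, 5, 2, 13]
arr[mid]=-2>-4: swap arr[0],arr[8]; hi=7 → [-4, -5, 8, -1, 1, 6, 12, 11, -2, 5, 2, 13]
arr[mid]=-4=-4: mid=1
arr[mid]=-5<-4: swap arr[0],arr[1]; lo=1,mid=2 → [-5, -4, 8, -1, 1, 6, 12, 11, -2, 5, 2, 13]
arr[mid]=8>-4: swap arr[2],arr[7]; hi=6 → [-5, -4, 11, -1, 1, 6, 12, 8, -2, 5, 2, 13]
arr[mid]=11>-4: swap arr[2],arr[6]; hi=5 → [-5, -4, 12, -1, 1, 6, 11, 8, -2, 5, 2, 13]
arr[mid]=12>-4: swap arr[2],arr[5]; hi=4 → [-5, -4, 6, -1, 1, 12, 11, 8, -2, 5, 2, 13]
arr[mid]=6>-4: swap arr[2],arr[4]; hi=3 → [-5, -4, 1, -1, 6, 12, 11, 8, -2, 5, 2, 13]
arr[mid]=1>-4: swap arr[2],arr[3]; hi=2 → [-5, -4, -1, 1, 6, 12, 11, 8, -2, 5, 2, 13]
arr[mid]=-1>-4: swap arr[2],arr[2]; hi=1 → [-5, -4, -1, 1, 6, 12, 11, 8, -2, 5, 2, 13]
end: lo=1, hi=1; arr = [-5, -4, -1, 1, 6, 12, 11, 8, -2, 5, 2, 13]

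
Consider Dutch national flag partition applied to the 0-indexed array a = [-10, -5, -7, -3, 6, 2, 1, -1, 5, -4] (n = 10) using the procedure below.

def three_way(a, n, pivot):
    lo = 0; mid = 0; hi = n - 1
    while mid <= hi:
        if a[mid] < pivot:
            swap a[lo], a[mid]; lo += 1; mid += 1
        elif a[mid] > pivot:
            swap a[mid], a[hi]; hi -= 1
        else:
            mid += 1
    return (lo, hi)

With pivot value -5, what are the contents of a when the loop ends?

[-10, -7, -5, 6, 2, 1, -1, 5, -4, -3]

pivot = -5; lo=0, mid=0, hi=9
a[mid]=-10<-5: swap a[0],a[0]; lo=1,mid=1 → [-10, -5, -7, -3, 6, 2, 1, -1, 5, -4]
a[mid]=-5=-5: mid=2
a[mid]=-7<-5: swap a[1],a[2]; lo=2,mid=3 → [-10, -7, -5, -3, 6, 2, 1, -1, 5, -4]
a[mid]=-3>-5: swap a[3],a[9]; hi=8 → [-10, -7, -5, -4, 6, 2, 1, -1, 5, -3]
a[mid]=-4>-5: swap a[3],a[8]; hi=7 → [-10, -7, -5, 5, 6, 2, 1, -1, -4, -3]
a[mid]=5>-5: swap a[3],a[7]; hi=6 → [-10, -7, -5, -1, 6, 2, 1, 5, -4, -3]
a[mid]=-1>-5: swap a[3],a[6]; hi=5 → [-10, -7, -5, 1, 6, 2, -1, 5, -4, -3]
a[mid]=1>-5: swap a[3],a[5]; hi=4 → [-10, -7, -5, 2, 6, 1, -1, 5, -4, -3]
a[mid]=2>-5: swap a[3],a[4]; hi=3 → [-10, -7, -5, 6, 2, 1, -1, 5, -4, -3]
a[mid]=6>-5: swap a[3],a[3]; hi=2 → [-10, -7, -5, 6, 2, 1, -1, 5, -4, -3]
end: lo=2, hi=2; a = [-10, -7, -5, 6, 2, 1, -1, 5, -4, -3]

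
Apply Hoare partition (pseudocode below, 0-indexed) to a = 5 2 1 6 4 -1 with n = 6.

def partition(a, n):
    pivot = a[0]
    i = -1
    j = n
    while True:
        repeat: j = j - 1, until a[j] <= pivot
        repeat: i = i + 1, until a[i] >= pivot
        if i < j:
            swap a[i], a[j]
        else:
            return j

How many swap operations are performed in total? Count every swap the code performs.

pivot = a[0] = 5; i = -1, j = 6
j→5 (a[5]=-1≤5), i→0 (a[0]=5≥5); i<j, swap → -1 2 1 6 4 5
j→4 (a[4]=4≤5), i→3 (a[3]=6≥5); i<j, swap → -1 2 1 4 6 5
j→3, i→4; i≥j, return j=3. a = -1 2 1 4 6 5

2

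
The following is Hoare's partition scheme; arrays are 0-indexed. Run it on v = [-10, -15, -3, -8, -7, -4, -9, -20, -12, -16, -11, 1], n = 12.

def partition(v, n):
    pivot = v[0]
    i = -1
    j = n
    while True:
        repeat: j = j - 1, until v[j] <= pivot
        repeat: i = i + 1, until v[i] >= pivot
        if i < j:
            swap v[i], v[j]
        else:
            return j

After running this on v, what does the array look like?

pivot=-10
j stops at 10 (-11), i stops at 0 (-10); swap ⇒ [-11, -15, -3, -8, -7, -4, -9, -20, -12, -16, -10, 1]
j stops at 9 (-16), i stops at 2 (-3); swap ⇒ [-11, -15, -16, -8, -7, -4, -9, -20, -12, -3, -10, 1]
j stops at 8 (-12), i stops at 3 (-8); swap ⇒ [-11, -15, -16, -12, -7, -4, -9, -20, -8, -3, -10, 1]
j stops at 7 (-20), i stops at 4 (-7); swap ⇒ [-11, -15, -16, -12, -20, -4, -9, -7, -8, -3, -10, 1]
j stops at 4, i stops at 5; i≥j ⇒ return 4. v=[-11, -15, -16, -12, -20, -4, -9, -7, -8, -3, -10, 1]

[-11, -15, -16, -12, -20, -4, -9, -7, -8, -3, -10, 1]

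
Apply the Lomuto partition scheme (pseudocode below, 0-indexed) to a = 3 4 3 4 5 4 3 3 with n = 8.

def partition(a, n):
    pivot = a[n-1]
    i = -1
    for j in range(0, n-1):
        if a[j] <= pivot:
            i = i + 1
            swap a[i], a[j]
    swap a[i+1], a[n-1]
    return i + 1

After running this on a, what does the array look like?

pivot = a[7] = 3; i = -1
j=0: a[0]=3 ≤ 3 → i=0, swap a[0],a[0] (no change) → 3 4 3 4 5 4 3 3
j=1: a[1]=4 > 3 → no swap
j=2: a[2]=3 ≤ 3 → i=1, swap a[1],a[2] → 3 3 4 4 5 4 3 3
j=3: a[3]=4 > 3 → no swap
j=4: a[4]=5 > 3 → no swap
j=5: a[5]=4 > 3 → no swap
j=6: a[6]=3 ≤ 3 → i=2, swap a[2],a[6] → 3 3 3 4 5 4 4 3
final swap a[3],a[7] → 3 3 3 3 5 4 4 4; return 3

3 3 3 3 5 4 4 4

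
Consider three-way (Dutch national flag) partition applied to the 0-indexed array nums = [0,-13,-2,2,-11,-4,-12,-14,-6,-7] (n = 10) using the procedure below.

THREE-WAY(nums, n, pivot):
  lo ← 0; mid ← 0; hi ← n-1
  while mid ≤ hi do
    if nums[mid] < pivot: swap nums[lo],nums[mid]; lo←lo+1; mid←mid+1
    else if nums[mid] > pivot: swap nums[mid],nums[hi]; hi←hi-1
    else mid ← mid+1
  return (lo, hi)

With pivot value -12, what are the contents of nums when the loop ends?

pivot = -12; lo=0, mid=0, hi=9
nums[mid]=0>-12: swap nums[0],nums[9]; hi=8 → [-7,-13,-2,2,-11,-4,-12,-14,-6,0]
nums[mid]=-7>-12: swap nums[0],nums[8]; hi=7 → [-6,-13,-2,2,-11,-4,-12,-14,-7,0]
nums[mid]=-6>-12: swap nums[0],nums[7]; hi=6 → [-14,-13,-2,2,-11,-4,-12,-6,-7,0]
nums[mid]=-14<-12: swap nums[0],nums[0]; lo=1,mid=1 → [-14,-13,-2,2,-11,-4,-12,-6,-7,0]
nums[mid]=-13<-12: swap nums[1],nums[1]; lo=2,mid=2 → [-14,-13,-2,2,-11,-4,-12,-6,-7,0]
nums[mid]=-2>-12: swap nums[2],nums[6]; hi=5 → [-14,-13,-12,2,-11,-4,-2,-6,-7,0]
nums[mid]=-12=-12: mid=3
nums[mid]=2>-12: swap nums[3],nums[5]; hi=4 → [-14,-13,-12,-4,-11,2,-2,-6,-7,0]
nums[mid]=-4>-12: swap nums[3],nums[4]; hi=3 → [-14,-13,-12,-11,-4,2,-2,-6,-7,0]
nums[mid]=-11>-12: swap nums[3],nums[3]; hi=2 → [-14,-13,-12,-11,-4,2,-2,-6,-7,0]
end: lo=2, hi=2; nums = [-14,-13,-12,-11,-4,2,-2,-6,-7,0]

[-14,-13,-12,-11,-4,2,-2,-6,-7,0]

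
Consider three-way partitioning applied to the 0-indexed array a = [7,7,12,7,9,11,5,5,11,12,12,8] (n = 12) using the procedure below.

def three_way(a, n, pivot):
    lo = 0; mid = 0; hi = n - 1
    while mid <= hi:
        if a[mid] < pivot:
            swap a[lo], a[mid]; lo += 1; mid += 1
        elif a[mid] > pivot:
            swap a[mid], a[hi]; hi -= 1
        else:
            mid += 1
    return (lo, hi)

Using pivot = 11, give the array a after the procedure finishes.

[7,7,8,7,9,5,5,11,11,12,12,12]

lo=0 mid=0 hi=11
7<11: swap(0,0), lo=1 mid=1 ⇒ [7,7,12,7,9,11,5,5,11,12,12,8]
7<11: swap(1,1), lo=2 mid=2 ⇒ [7,7,12,7,9,11,5,5,11,12,12,8]
12>11: swap(2,11), hi=10 ⇒ [7,7,8,7,9,11,5,5,11,12,12,12]
8<11: swap(2,2), lo=3 mid=3 ⇒ [7,7,8,7,9,11,5,5,11,12,12,12]
7<11: swap(3,3), lo=4 mid=4 ⇒ [7,7,8,7,9,11,5,5,11,12,12,12]
9<11: swap(4,4), lo=5 mid=5 ⇒ [7,7,8,7,9,11,5,5,11,12,12,12]
11=11: mid=6
5<11: swap(5,6), lo=6 mid=7 ⇒ [7,7,8,7,9,5,11,5,11,12,12,12]
5<11: swap(6,7), lo=7 mid=8 ⇒ [7,7,8,7,9,5,5,11,11,12,12,12]
11=11: mid=9
12>11: swap(9,10), hi=9 ⇒ [7,7,8,7,9,5,5,11,11,12,12,12]
12>11: swap(9,9), hi=8 ⇒ [7,7,8,7,9,5,5,11,11,12,12,12]
done. lo=7 hi=8; a=[7,7,8,7,9,5,5,11,11,12,12,12]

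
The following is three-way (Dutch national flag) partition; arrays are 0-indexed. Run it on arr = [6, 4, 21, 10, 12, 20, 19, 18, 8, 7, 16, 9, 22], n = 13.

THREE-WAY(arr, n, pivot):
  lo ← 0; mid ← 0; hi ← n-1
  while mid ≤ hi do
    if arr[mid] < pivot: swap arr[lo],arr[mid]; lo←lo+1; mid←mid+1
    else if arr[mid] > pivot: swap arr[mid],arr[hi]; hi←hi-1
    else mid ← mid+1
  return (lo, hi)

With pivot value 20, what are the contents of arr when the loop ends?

[6, 4, 9, 10, 12, 19, 18, 8, 7, 16, 20, 22, 21]

pivot = 20; lo=0, mid=0, hi=12
arr[mid]=6<20: swap arr[0],arr[0]; lo=1,mid=1 → [6, 4, 21, 10, 12, 20, 19, 18, 8, 7, 16, 9, 22]
arr[mid]=4<20: swap arr[1],arr[1]; lo=2,mid=2 → [6, 4, 21, 10, 12, 20, 19, 18, 8, 7, 16, 9, 22]
arr[mid]=21>20: swap arr[2],arr[12]; hi=11 → [6, 4, 22, 10, 12, 20, 19, 18, 8, 7, 16, 9, 21]
arr[mid]=22>20: swap arr[2],arr[11]; hi=10 → [6, 4, 9, 10, 12, 20, 19, 18, 8, 7, 16, 22, 21]
arr[mid]=9<20: swap arr[2],arr[2]; lo=3,mid=3 → [6, 4, 9, 10, 12, 20, 19, 18, 8, 7, 16, 22, 21]
arr[mid]=10<20: swap arr[3],arr[3]; lo=4,mid=4 → [6, 4, 9, 10, 12, 20, 19, 18, 8, 7, 16, 22, 21]
arr[mid]=12<20: swap arr[4],arr[4]; lo=5,mid=5 → [6, 4, 9, 10, 12, 20, 19, 18, 8, 7, 16, 22, 21]
arr[mid]=20=20: mid=6
arr[mid]=19<20: swap arr[5],arr[6]; lo=6,mid=7 → [6, 4, 9, 10, 12, 19, 20, 18, 8, 7, 16, 22, 21]
arr[mid]=18<20: swap arr[6],arr[7]; lo=7,mid=8 → [6, 4, 9, 10, 12, 19, 18, 20, 8, 7, 16, 22, 21]
arr[mid]=8<20: swap arr[7],arr[8]; lo=8,mid=9 → [6, 4, 9, 10, 12, 19, 18, 8, 20, 7, 16, 22, 21]
arr[mid]=7<20: swap arr[8],arr[9]; lo=9,mid=10 → [6, 4, 9, 10, 12, 19, 18, 8, 7, 20, 16, 22, 21]
arr[mid]=16<20: swap arr[9],arr[10]; lo=10,mid=11 → [6, 4, 9, 10, 12, 19, 18, 8, 7, 16, 20, 22, 21]
end: lo=10, hi=10; arr = [6, 4, 9, 10, 12, 19, 18, 8, 7, 16, 20, 22, 21]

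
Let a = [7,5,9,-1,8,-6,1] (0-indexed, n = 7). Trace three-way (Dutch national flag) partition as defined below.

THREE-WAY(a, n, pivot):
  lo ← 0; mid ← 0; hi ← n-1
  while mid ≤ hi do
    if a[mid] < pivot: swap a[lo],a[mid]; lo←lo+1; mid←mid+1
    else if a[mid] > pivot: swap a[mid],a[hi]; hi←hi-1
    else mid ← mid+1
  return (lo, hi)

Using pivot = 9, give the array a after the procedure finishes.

[7,5,-1,8,-6,1,9]

lo=0 mid=0 hi=6
7<9: swap(0,0), lo=1 mid=1 ⇒ [7,5,9,-1,8,-6,1]
5<9: swap(1,1), lo=2 mid=2 ⇒ [7,5,9,-1,8,-6,1]
9=9: mid=3
-1<9: swap(2,3), lo=3 mid=4 ⇒ [7,5,-1,9,8,-6,1]
8<9: swap(3,4), lo=4 mid=5 ⇒ [7,5,-1,8,9,-6,1]
-6<9: swap(4,5), lo=5 mid=6 ⇒ [7,5,-1,8,-6,9,1]
1<9: swap(5,6), lo=6 mid=7 ⇒ [7,5,-1,8,-6,1,9]
done. lo=6 hi=6; a=[7,5,-1,8,-6,1,9]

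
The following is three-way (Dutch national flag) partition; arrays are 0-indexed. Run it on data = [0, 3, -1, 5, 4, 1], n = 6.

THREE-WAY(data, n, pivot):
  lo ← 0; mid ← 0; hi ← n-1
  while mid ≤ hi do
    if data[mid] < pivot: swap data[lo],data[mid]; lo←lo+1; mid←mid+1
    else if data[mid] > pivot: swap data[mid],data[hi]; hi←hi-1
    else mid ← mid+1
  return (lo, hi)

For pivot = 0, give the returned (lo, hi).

pivot = 0; lo=0, mid=0, hi=5
data[mid]=0=0: mid=1
data[mid]=3>0: swap data[1],data[5]; hi=4 → [0, 1, -1, 5, 4, 3]
data[mid]=1>0: swap data[1],data[4]; hi=3 → [0, 4, -1, 5, 1, 3]
data[mid]=4>0: swap data[1],data[3]; hi=2 → [0, 5, -1, 4, 1, 3]
data[mid]=5>0: swap data[1],data[2]; hi=1 → [0, -1, 5, 4, 1, 3]
data[mid]=-1<0: swap data[0],data[1]; lo=1,mid=2 → [-1, 0, 5, 4, 1, 3]
end: lo=1, hi=1; data = [-1, 0, 5, 4, 1, 3]

(1, 1)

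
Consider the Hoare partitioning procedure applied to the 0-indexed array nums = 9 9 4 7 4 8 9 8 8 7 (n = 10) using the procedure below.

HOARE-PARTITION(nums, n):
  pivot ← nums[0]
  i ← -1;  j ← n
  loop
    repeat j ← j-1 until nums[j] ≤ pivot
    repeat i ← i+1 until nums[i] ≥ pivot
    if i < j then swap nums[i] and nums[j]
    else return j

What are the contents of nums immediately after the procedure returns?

pivot=9
j stops at 9 (7), i stops at 0 (9); swap ⇒ 7 9 4 7 4 8 9 8 8 9
j stops at 8 (8), i stops at 1 (9); swap ⇒ 7 8 4 7 4 8 9 8 9 9
j stops at 7 (8), i stops at 6 (9); swap ⇒ 7 8 4 7 4 8 8 9 9 9
j stops at 6, i stops at 7; i≥j ⇒ return 6. nums=7 8 4 7 4 8 8 9 9 9

7 8 4 7 4 8 8 9 9 9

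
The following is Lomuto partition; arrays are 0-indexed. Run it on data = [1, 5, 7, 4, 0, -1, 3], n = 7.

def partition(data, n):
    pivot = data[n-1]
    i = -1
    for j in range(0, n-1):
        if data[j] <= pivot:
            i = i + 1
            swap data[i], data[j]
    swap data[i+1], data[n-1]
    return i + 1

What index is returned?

pivot=3, i=-1
j=0: 1≤3, i=0, swap(0,0) ⇒ [1, 5, 7, 4, 0, -1, 3]
j=1: 5>3, skip
j=2: 7>3, skip
j=3: 4>3, skip
j=4: 0≤3, i=1, swap(1,4) ⇒ [1, 0, 7, 4, 5, -1, 3]
j=5: -1≤3, i=2, swap(2,5) ⇒ [1, 0, -1, 4, 5, 7, 3]
swap(3,6) ⇒ [1, 0, -1, 3, 5, 7, 4]; return 3

3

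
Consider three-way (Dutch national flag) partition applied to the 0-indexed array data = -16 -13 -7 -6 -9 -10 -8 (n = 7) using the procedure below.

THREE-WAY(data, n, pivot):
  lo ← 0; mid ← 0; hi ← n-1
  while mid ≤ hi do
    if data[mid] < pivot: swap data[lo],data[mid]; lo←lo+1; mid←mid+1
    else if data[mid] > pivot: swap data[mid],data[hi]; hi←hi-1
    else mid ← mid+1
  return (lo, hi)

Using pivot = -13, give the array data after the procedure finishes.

-16 -13 -6 -9 -10 -8 -7

lo=0 mid=0 hi=6
-16<-13: swap(0,0), lo=1 mid=1 ⇒ -16 -13 -7 -6 -9 -10 -8
-13=-13: mid=2
-7>-13: swap(2,6), hi=5 ⇒ -16 -13 -8 -6 -9 -10 -7
-8>-13: swap(2,5), hi=4 ⇒ -16 -13 -10 -6 -9 -8 -7
-10>-13: swap(2,4), hi=3 ⇒ -16 -13 -9 -6 -10 -8 -7
-9>-13: swap(2,3), hi=2 ⇒ -16 -13 -6 -9 -10 -8 -7
-6>-13: swap(2,2), hi=1 ⇒ -16 -13 -6 -9 -10 -8 -7
done. lo=1 hi=1; data=-16 -13 -6 -9 -10 -8 -7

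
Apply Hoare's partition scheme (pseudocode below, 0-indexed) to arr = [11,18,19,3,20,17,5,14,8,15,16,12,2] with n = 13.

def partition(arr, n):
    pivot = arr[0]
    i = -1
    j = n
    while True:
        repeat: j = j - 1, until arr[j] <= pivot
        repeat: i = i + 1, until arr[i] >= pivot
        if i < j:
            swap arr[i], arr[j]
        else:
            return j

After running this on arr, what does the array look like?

[2,8,5,3,20,17,19,14,18,15,16,12,11]

pivot=11
j stops at 12 (2), i stops at 0 (11); swap ⇒ [2,18,19,3,20,17,5,14,8,15,16,12,11]
j stops at 8 (8), i stops at 1 (18); swap ⇒ [2,8,19,3,20,17,5,14,18,15,16,12,11]
j stops at 6 (5), i stops at 2 (19); swap ⇒ [2,8,5,3,20,17,19,14,18,15,16,12,11]
j stops at 3, i stops at 4; i≥j ⇒ return 3. arr=[2,8,5,3,20,17,19,14,18,15,16,12,11]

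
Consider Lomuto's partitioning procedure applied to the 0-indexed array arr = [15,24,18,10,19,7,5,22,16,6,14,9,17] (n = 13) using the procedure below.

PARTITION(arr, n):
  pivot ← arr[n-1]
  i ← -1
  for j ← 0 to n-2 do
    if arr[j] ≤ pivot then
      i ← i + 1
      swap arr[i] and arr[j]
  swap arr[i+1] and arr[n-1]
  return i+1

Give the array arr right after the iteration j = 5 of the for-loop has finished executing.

[15,10,7,24,19,18,5,22,16,6,14,9,17]

pivot=17, i=-1
j=0: 15≤17, i=0, swap(0,0) ⇒ [15,24,18,10,19,7,5,22,16,6,14,9,17]
j=1: 24>17, skip
j=2: 18>17, skip
j=3: 10≤17, i=1, swap(1,3) ⇒ [15,10,18,24,19,7,5,22,16,6,14,9,17]
j=4: 19>17, skip
j=5: 7≤17, i=2, swap(2,5) ⇒ [15,10,7,24,19,18,5,22,16,6,14,9,17]
(after j=5) arr = [15,10,7,24,19,18,5,22,16,6,14,9,17]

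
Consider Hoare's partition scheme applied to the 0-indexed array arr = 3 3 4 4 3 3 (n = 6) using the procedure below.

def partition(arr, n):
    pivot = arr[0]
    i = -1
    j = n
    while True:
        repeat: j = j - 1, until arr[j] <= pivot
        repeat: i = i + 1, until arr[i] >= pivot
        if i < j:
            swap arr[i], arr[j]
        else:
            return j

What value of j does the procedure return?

pivot = arr[0] = 3; i = -1, j = 6
j→5 (arr[5]=3≤3), i→0 (arr[0]=3≥3); i<j, swap → 3 3 4 4 3 3
j→4 (arr[4]=3≤3), i→1 (arr[1]=3≥3); i<j, swap → 3 3 4 4 3 3
j→1, i→2; i≥j, return j=1. arr = 3 3 4 4 3 3

1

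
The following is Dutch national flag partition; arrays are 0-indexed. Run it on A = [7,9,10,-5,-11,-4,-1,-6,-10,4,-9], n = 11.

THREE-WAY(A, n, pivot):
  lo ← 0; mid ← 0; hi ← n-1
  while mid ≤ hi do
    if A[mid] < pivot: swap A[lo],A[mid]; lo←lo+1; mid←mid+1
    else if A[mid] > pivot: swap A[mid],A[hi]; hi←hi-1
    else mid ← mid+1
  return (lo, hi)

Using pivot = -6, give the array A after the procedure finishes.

pivot = -6; lo=0, mid=0, hi=10
A[mid]=7>-6: swap A[0],A[10]; hi=9 → [-9,9,10,-5,-11,-4,-1,-6,-10,4,7]
A[mid]=-9<-6: swap A[0],A[0]; lo=1,mid=1 → [-9,9,10,-5,-11,-4,-1,-6,-10,4,7]
A[mid]=9>-6: swap A[1],A[9]; hi=8 → [-9,4,10,-5,-11,-4,-1,-6,-10,9,7]
A[mid]=4>-6: swap A[1],A[8]; hi=7 → [-9,-10,10,-5,-11,-4,-1,-6,4,9,7]
A[mid]=-10<-6: swap A[1],A[1]; lo=2,mid=2 → [-9,-10,10,-5,-11,-4,-1,-6,4,9,7]
A[mid]=10>-6: swap A[2],A[7]; hi=6 → [-9,-10,-6,-5,-11,-4,-1,10,4,9,7]
A[mid]=-6=-6: mid=3
A[mid]=-5>-6: swap A[3],A[6]; hi=5 → [-9,-10,-6,-1,-11,-4,-5,10,4,9,7]
A[mid]=-1>-6: swap A[3],A[5]; hi=4 → [-9,-10,-6,-4,-11,-1,-5,10,4,9,7]
A[mid]=-4>-6: swap A[3],A[4]; hi=3 → [-9,-10,-6,-11,-4,-1,-5,10,4,9,7]
A[mid]=-11<-6: swap A[2],A[3]; lo=3,mid=4 → [-9,-10,-11,-6,-4,-1,-5,10,4,9,7]
end: lo=3, hi=3; A = [-9,-10,-11,-6,-4,-1,-5,10,4,9,7]

[-9,-10,-11,-6,-4,-1,-5,10,4,9,7]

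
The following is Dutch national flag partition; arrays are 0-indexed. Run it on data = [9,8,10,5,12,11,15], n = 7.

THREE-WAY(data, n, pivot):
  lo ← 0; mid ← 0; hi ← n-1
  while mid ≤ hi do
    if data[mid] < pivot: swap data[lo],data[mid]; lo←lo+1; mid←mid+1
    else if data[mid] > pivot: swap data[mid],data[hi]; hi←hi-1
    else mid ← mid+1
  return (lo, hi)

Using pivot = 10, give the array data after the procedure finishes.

[9,8,5,10,11,15,12]

pivot = 10; lo=0, mid=0, hi=6
data[mid]=9<10: swap data[0],data[0]; lo=1,mid=1 → [9,8,10,5,12,11,15]
data[mid]=8<10: swap data[1],data[1]; lo=2,mid=2 → [9,8,10,5,12,11,15]
data[mid]=10=10: mid=3
data[mid]=5<10: swap data[2],data[3]; lo=3,mid=4 → [9,8,5,10,12,11,15]
data[mid]=12>10: swap data[4],data[6]; hi=5 → [9,8,5,10,15,11,12]
data[mid]=15>10: swap data[4],data[5]; hi=4 → [9,8,5,10,11,15,12]
data[mid]=11>10: swap data[4],data[4]; hi=3 → [9,8,5,10,11,15,12]
end: lo=3, hi=3; data = [9,8,5,10,11,15,12]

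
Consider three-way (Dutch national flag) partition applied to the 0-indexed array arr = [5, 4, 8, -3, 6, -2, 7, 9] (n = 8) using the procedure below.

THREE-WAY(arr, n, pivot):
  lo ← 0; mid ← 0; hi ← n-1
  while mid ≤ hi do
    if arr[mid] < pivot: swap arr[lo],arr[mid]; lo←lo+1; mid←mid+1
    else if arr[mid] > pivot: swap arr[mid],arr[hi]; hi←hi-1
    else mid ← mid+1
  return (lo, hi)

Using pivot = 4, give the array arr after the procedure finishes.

pivot = 4; lo=0, mid=0, hi=7
arr[mid]=5>4: swap arr[0],arr[7]; hi=6 → [9, 4, 8, -3, 6, -2, 7, 5]
arr[mid]=9>4: swap arr[0],arr[6]; hi=5 → [7, 4, 8, -3, 6, -2, 9, 5]
arr[mid]=7>4: swap arr[0],arr[5]; hi=4 → [-2, 4, 8, -3, 6, 7, 9, 5]
arr[mid]=-2<4: swap arr[0],arr[0]; lo=1,mid=1 → [-2, 4, 8, -3, 6, 7, 9, 5]
arr[mid]=4=4: mid=2
arr[mid]=8>4: swap arr[2],arr[4]; hi=3 → [-2, 4, 6, -3, 8, 7, 9, 5]
arr[mid]=6>4: swap arr[2],arr[3]; hi=2 → [-2, 4, -3, 6, 8, 7, 9, 5]
arr[mid]=-3<4: swap arr[1],arr[2]; lo=2,mid=3 → [-2, -3, 4, 6, 8, 7, 9, 5]
end: lo=2, hi=2; arr = [-2, -3, 4, 6, 8, 7, 9, 5]

[-2, -3, 4, 6, 8, 7, 9, 5]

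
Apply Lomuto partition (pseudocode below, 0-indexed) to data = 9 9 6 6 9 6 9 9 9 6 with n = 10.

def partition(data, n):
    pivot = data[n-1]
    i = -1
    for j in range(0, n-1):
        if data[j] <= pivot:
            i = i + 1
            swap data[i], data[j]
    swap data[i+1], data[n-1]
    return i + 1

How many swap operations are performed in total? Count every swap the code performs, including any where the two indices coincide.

pivot = data[9] = 6; i = -1
j=0: data[0]=9 > 6 → no swap
j=1: data[1]=9 > 6 → no swap
j=2: data[2]=6 ≤ 6 → i=0, swap data[0],data[2] → 6 9 9 6 9 6 9 9 9 6
j=3: data[3]=6 ≤ 6 → i=1, swap data[1],data[3] → 6 6 9 9 9 6 9 9 9 6
j=4: data[4]=9 > 6 → no swap
j=5: data[5]=6 ≤ 6 → i=2, swap data[2],data[5] → 6 6 6 9 9 9 9 9 9 6
j=6: data[6]=9 > 6 → no swap
j=7: data[7]=9 > 6 → no swap
j=8: data[8]=9 > 6 → no swap
final swap data[3],data[9] → 6 6 6 6 9 9 9 9 9 9; return 3

4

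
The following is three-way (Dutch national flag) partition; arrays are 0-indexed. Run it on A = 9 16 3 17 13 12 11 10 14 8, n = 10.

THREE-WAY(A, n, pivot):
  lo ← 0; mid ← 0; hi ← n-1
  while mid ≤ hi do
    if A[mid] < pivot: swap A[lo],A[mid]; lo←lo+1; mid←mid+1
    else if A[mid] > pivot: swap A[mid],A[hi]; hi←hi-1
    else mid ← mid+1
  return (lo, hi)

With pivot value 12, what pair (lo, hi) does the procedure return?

(5, 5)

pivot = 12; lo=0, mid=0, hi=9
A[mid]=9<12: swap A[0],A[0]; lo=1,mid=1 → 9 16 3 17 13 12 11 10 14 8
A[mid]=16>12: swap A[1],A[9]; hi=8 → 9 8 3 17 13 12 11 10 14 16
A[mid]=8<12: swap A[1],A[1]; lo=2,mid=2 → 9 8 3 17 13 12 11 10 14 16
A[mid]=3<12: swap A[2],A[2]; lo=3,mid=3 → 9 8 3 17 13 12 11 10 14 16
A[mid]=17>12: swap A[3],A[8]; hi=7 → 9 8 3 14 13 12 11 10 17 16
A[mid]=14>12: swap A[3],A[7]; hi=6 → 9 8 3 10 13 12 11 14 17 16
A[mid]=10<12: swap A[3],A[3]; lo=4,mid=4 → 9 8 3 10 13 12 11 14 17 16
A[mid]=13>12: swap A[4],A[6]; hi=5 → 9 8 3 10 11 12 13 14 17 16
A[mid]=11<12: swap A[4],A[4]; lo=5,mid=5 → 9 8 3 10 11 12 13 14 17 16
A[mid]=12=12: mid=6
end: lo=5, hi=5; A = 9 8 3 10 11 12 13 14 17 16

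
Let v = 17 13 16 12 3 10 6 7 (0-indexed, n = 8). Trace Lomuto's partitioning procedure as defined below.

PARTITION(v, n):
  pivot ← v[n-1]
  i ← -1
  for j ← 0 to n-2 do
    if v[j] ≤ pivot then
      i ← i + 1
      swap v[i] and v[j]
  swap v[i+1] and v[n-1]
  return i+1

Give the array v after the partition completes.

pivot=7, i=-1
j=0: 17>7, skip
j=1: 13>7, skip
j=2: 16>7, skip
j=3: 12>7, skip
j=4: 3≤7, i=0, swap(0,4) ⇒ 3 13 16 12 17 10 6 7
j=5: 10>7, skip
j=6: 6≤7, i=1, swap(1,6) ⇒ 3 6 16 12 17 10 13 7
swap(2,7) ⇒ 3 6 7 12 17 10 13 16; return 2

3 6 7 12 17 10 13 16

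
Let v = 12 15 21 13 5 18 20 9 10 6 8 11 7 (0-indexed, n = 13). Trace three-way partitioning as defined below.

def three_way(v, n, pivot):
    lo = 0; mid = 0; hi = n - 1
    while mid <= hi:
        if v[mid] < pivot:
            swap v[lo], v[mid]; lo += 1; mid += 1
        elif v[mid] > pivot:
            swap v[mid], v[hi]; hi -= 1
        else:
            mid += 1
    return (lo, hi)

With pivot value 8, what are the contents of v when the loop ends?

lo=0 mid=0 hi=12
12>8: swap(0,12), hi=11 ⇒ 7 15 21 13 5 18 20 9 10 6 8 11 12
7<8: swap(0,0), lo=1 mid=1 ⇒ 7 15 21 13 5 18 20 9 10 6 8 11 12
15>8: swap(1,11), hi=10 ⇒ 7 11 21 13 5 18 20 9 10 6 8 15 12
11>8: swap(1,10), hi=9 ⇒ 7 8 21 13 5 18 20 9 10 6 11 15 12
8=8: mid=2
21>8: swap(2,9), hi=8 ⇒ 7 8 6 13 5 18 20 9 10 21 11 15 12
6<8: swap(1,2), lo=2 mid=3 ⇒ 7 6 8 13 5 18 20 9 10 21 11 15 12
13>8: swap(3,8), hi=7 ⇒ 7 6 8 10 5 18 20 9 13 21 11 15 12
10>8: swap(3,7), hi=6 ⇒ 7 6 8 9 5 18 20 10 13 21 11 15 12
9>8: swap(3,6), hi=5 ⇒ 7 6 8 20 5 18 9 10 13 21 11 15 12
20>8: swap(3,5), hi=4 ⇒ 7 6 8 18 5 20 9 10 13 21 11 15 12
18>8: swap(3,4), hi=3 ⇒ 7 6 8 5 18 20 9 10 13 21 11 15 12
5<8: swap(2,3), lo=3 mid=4 ⇒ 7 6 5 8 18 20 9 10 13 21 11 15 12
done. lo=3 hi=3; v=7 6 5 8 18 20 9 10 13 21 11 15 12

7 6 5 8 18 20 9 10 13 21 11 15 12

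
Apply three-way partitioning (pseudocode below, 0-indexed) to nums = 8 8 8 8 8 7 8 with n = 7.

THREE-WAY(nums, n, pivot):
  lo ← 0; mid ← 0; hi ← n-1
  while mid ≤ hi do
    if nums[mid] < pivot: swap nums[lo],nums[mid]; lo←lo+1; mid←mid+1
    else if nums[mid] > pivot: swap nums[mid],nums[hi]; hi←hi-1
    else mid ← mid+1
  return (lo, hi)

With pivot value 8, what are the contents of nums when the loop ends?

pivot = 8; lo=0, mid=0, hi=6
nums[mid]=8=8: mid=1
nums[mid]=8=8: mid=2
nums[mid]=8=8: mid=3
nums[mid]=8=8: mid=4
nums[mid]=8=8: mid=5
nums[mid]=7<8: swap nums[0],nums[5]; lo=1,mid=6 → 7 8 8 8 8 8 8
nums[mid]=8=8: mid=7
end: lo=1, hi=6; nums = 7 8 8 8 8 8 8

7 8 8 8 8 8 8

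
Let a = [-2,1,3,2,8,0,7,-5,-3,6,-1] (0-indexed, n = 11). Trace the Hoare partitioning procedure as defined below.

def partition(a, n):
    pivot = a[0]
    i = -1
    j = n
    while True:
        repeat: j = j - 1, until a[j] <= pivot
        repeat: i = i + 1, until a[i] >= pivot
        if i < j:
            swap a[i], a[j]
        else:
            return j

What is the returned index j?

pivot=-2
j stops at 8 (-3), i stops at 0 (-2); swap ⇒ [-3,1,3,2,8,0,7,-5,-2,6,-1]
j stops at 7 (-5), i stops at 1 (1); swap ⇒ [-3,-5,3,2,8,0,7,1,-2,6,-1]
j stops at 1, i stops at 2; i≥j ⇒ return 1. a=[-3,-5,3,2,8,0,7,1,-2,6,-1]

1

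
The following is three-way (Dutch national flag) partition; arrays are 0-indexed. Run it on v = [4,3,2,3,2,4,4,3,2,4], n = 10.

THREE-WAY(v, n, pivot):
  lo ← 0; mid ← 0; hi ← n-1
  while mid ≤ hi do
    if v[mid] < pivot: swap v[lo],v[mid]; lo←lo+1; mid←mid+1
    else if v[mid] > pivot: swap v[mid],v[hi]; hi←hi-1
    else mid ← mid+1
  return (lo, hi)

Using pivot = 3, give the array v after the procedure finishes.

[2,2,2,3,3,3,4,4,4,4]

lo=0 mid=0 hi=9
4>3: swap(0,9), hi=8 ⇒ [4,3,2,3,2,4,4,3,2,4]
4>3: swap(0,8), hi=7 ⇒ [2,3,2,3,2,4,4,3,4,4]
2<3: swap(0,0), lo=1 mid=1 ⇒ [2,3,2,3,2,4,4,3,4,4]
3=3: mid=2
2<3: swap(1,2), lo=2 mid=3 ⇒ [2,2,3,3,2,4,4,3,4,4]
3=3: mid=4
2<3: swap(2,4), lo=3 mid=5 ⇒ [2,2,2,3,3,4,4,3,4,4]
4>3: swap(5,7), hi=6 ⇒ [2,2,2,3,3,3,4,4,4,4]
3=3: mid=6
4>3: swap(6,6), hi=5 ⇒ [2,2,2,3,3,3,4,4,4,4]
done. lo=3 hi=5; v=[2,2,2,3,3,3,4,4,4,4]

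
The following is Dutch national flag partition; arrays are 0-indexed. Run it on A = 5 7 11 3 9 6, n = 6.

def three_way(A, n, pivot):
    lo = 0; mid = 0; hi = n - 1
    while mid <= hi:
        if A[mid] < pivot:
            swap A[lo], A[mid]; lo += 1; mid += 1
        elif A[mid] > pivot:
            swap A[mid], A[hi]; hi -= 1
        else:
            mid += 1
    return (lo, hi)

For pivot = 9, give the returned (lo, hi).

lo=0 mid=0 hi=5
5<9: swap(0,0), lo=1 mid=1 ⇒ 5 7 11 3 9 6
7<9: swap(1,1), lo=2 mid=2 ⇒ 5 7 11 3 9 6
11>9: swap(2,5), hi=4 ⇒ 5 7 6 3 9 11
6<9: swap(2,2), lo=3 mid=3 ⇒ 5 7 6 3 9 11
3<9: swap(3,3), lo=4 mid=4 ⇒ 5 7 6 3 9 11
9=9: mid=5
done. lo=4 hi=4; A=5 7 6 3 9 11

(4, 4)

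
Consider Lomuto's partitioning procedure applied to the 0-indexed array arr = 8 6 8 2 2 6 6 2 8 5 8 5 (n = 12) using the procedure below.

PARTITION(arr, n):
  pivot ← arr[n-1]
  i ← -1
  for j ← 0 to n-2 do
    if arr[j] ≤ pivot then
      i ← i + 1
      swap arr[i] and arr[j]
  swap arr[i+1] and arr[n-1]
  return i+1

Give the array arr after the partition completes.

2 2 2 5 5 6 6 8 8 8 8 6

pivot=5, i=-1
j=0: 8>5, skip
j=1: 6>5, skip
j=2: 8>5, skip
j=3: 2≤5, i=0, swap(0,3) ⇒ 2 6 8 8 2 6 6 2 8 5 8 5
j=4: 2≤5, i=1, swap(1,4) ⇒ 2 2 8 8 6 6 6 2 8 5 8 5
j=5: 6>5, skip
j=6: 6>5, skip
j=7: 2≤5, i=2, swap(2,7) ⇒ 2 2 2 8 6 6 6 8 8 5 8 5
j=8: 8>5, skip
j=9: 5≤5, i=3, swap(3,9) ⇒ 2 2 2 5 6 6 6 8 8 8 8 5
j=10: 8>5, skip
swap(4,11) ⇒ 2 2 2 5 5 6 6 8 8 8 8 6; return 4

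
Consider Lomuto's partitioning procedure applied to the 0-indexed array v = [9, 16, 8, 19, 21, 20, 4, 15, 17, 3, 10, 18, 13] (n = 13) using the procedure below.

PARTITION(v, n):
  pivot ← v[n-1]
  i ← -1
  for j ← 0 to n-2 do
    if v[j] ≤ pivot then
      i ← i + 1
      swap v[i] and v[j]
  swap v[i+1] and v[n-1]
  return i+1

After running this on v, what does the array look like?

[9, 8, 4, 3, 10, 13, 16, 15, 17, 19, 21, 18, 20]

pivot = v[12] = 13; i = -1
j=0: v[0]=9 ≤ 13 → i=0, swap v[0],v[0] (no change) → [9, 16, 8, 19, 21, 20, 4, 15, 17, 3, 10, 18, 13]
j=1: v[1]=16 > 13 → no swap
j=2: v[2]=8 ≤ 13 → i=1, swap v[1],v[2] → [9, 8, 16, 19, 21, 20, 4, 15, 17, 3, 10, 18, 13]
j=3: v[3]=19 > 13 → no swap
j=4: v[4]=21 > 13 → no swap
j=5: v[5]=20 > 13 → no swap
j=6: v[6]=4 ≤ 13 → i=2, swap v[2],v[6] → [9, 8, 4, 19, 21, 20, 16, 15, 17, 3, 10, 18, 13]
j=7: v[7]=15 > 13 → no swap
j=8: v[8]=17 > 13 → no swap
j=9: v[9]=3 ≤ 13 → i=3, swap v[3],v[9] → [9, 8, 4, 3, 21, 20, 16, 15, 17, 19, 10, 18, 13]
j=10: v[10]=10 ≤ 13 → i=4, swap v[4],v[10] → [9, 8, 4, 3, 10, 20, 16, 15, 17, 19, 21, 18, 13]
j=11: v[11]=18 > 13 → no swap
final swap v[5],v[12] → [9, 8, 4, 3, 10, 13, 16, 15, 17, 19, 21, 18, 20]; return 5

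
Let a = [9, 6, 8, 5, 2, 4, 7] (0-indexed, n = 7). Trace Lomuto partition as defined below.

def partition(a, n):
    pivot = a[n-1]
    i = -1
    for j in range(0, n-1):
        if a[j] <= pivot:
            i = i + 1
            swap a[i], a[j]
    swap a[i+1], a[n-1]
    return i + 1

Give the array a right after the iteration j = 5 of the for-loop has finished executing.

pivot=7, i=-1
j=0: 9>7, skip
j=1: 6≤7, i=0, swap(0,1) ⇒ [6, 9, 8, 5, 2, 4, 7]
j=2: 8>7, skip
j=3: 5≤7, i=1, swap(1,3) ⇒ [6, 5, 8, 9, 2, 4, 7]
j=4: 2≤7, i=2, swap(2,4) ⇒ [6, 5, 2, 9, 8, 4, 7]
j=5: 4≤7, i=3, swap(3,5) ⇒ [6, 5, 2, 4, 8, 9, 7]
(after j=5) a = [6, 5, 2, 4, 8, 9, 7]

[6, 5, 2, 4, 8, 9, 7]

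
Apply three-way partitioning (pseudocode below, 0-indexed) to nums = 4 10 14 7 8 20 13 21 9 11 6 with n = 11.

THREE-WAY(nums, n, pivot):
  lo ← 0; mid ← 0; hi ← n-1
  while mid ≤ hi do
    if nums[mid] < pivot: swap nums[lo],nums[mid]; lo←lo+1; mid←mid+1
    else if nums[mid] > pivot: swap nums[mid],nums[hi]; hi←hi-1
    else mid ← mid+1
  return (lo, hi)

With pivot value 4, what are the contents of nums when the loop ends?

lo=0 mid=0 hi=10
4=4: mid=1
10>4: swap(1,10), hi=9 ⇒ 4 6 14 7 8 20 13 21 9 11 10
6>4: swap(1,9), hi=8 ⇒ 4 11 14 7 8 20 13 21 9 6 10
11>4: swap(1,8), hi=7 ⇒ 4 9 14 7 8 20 13 21 11 6 10
9>4: swap(1,7), hi=6 ⇒ 4 21 14 7 8 20 13 9 11 6 10
21>4: swap(1,6), hi=5 ⇒ 4 13 14 7 8 20 21 9 11 6 10
13>4: swap(1,5), hi=4 ⇒ 4 20 14 7 8 13 21 9 11 6 10
20>4: swap(1,4), hi=3 ⇒ 4 8 14 7 20 13 21 9 11 6 10
8>4: swap(1,3), hi=2 ⇒ 4 7 14 8 20 13 21 9 11 6 10
7>4: swap(1,2), hi=1 ⇒ 4 14 7 8 20 13 21 9 11 6 10
14>4: swap(1,1), hi=0 ⇒ 4 14 7 8 20 13 21 9 11 6 10
done. lo=0 hi=0; nums=4 14 7 8 20 13 21 9 11 6 10

4 14 7 8 20 13 21 9 11 6 10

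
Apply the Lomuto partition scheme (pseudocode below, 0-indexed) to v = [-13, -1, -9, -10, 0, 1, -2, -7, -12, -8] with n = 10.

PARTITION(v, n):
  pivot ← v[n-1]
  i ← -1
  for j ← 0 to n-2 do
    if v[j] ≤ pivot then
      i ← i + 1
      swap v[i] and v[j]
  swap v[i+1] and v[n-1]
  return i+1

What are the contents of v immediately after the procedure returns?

pivot = v[9] = -8; i = -1
j=0: v[0]=-13 ≤ -8 → i=0, swap v[0],v[0] (no change) → [-13, -1, -9, -10, 0, 1, -2, -7, -12, -8]
j=1: v[1]=-1 > -8 → no swap
j=2: v[2]=-9 ≤ -8 → i=1, swap v[1],v[2] → [-13, -9, -1, -10, 0, 1, -2, -7, -12, -8]
j=3: v[3]=-10 ≤ -8 → i=2, swap v[2],v[3] → [-13, -9, -10, -1, 0, 1, -2, -7, -12, -8]
j=4: v[4]=0 > -8 → no swap
j=5: v[5]=1 > -8 → no swap
j=6: v[6]=-2 > -8 → no swap
j=7: v[7]=-7 > -8 → no swap
j=8: v[8]=-12 ≤ -8 → i=3, swap v[3],v[8] → [-13, -9, -10, -12, 0, 1, -2, -7, -1, -8]
final swap v[4],v[9] → [-13, -9, -10, -12, -8, 1, -2, -7, -1, 0]; return 4

[-13, -9, -10, -12, -8, 1, -2, -7, -1, 0]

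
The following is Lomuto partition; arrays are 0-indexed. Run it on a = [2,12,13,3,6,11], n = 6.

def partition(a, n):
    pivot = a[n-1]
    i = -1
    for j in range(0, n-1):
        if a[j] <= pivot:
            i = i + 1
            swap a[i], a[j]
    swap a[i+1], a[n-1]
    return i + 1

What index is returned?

pivot = a[5] = 11; i = -1
j=0: a[0]=2 ≤ 11 → i=0, swap a[0],a[0] (no change) → [2,12,13,3,6,11]
j=1: a[1]=12 > 11 → no swap
j=2: a[2]=13 > 11 → no swap
j=3: a[3]=3 ≤ 11 → i=1, swap a[1],a[3] → [2,3,13,12,6,11]
j=4: a[4]=6 ≤ 11 → i=2, swap a[2],a[4] → [2,3,6,12,13,11]
final swap a[3],a[5] → [2,3,6,11,13,12]; return 3

3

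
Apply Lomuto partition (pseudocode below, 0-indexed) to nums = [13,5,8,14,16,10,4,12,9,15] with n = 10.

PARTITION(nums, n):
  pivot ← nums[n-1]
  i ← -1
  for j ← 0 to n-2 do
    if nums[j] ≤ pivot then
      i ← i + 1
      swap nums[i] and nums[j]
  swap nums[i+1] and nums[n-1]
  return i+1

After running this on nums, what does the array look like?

pivot=15, i=-1
j=0: 13≤15, i=0, swap(0,0) ⇒ [13,5,8,14,16,10,4,12,9,15]
j=1: 5≤15, i=1, swap(1,1) ⇒ [13,5,8,14,16,10,4,12,9,15]
j=2: 8≤15, i=2, swap(2,2) ⇒ [13,5,8,14,16,10,4,12,9,15]
j=3: 14≤15, i=3, swap(3,3) ⇒ [13,5,8,14,16,10,4,12,9,15]
j=4: 16>15, skip
j=5: 10≤15, i=4, swap(4,5) ⇒ [13,5,8,14,10,16,4,12,9,15]
j=6: 4≤15, i=5, swap(5,6) ⇒ [13,5,8,14,10,4,16,12,9,15]
j=7: 12≤15, i=6, swap(6,7) ⇒ [13,5,8,14,10,4,12,16,9,15]
j=8: 9≤15, i=7, swap(7,8) ⇒ [13,5,8,14,10,4,12,9,16,15]
swap(8,9) ⇒ [13,5,8,14,10,4,12,9,15,16]; return 8

[13,5,8,14,10,4,12,9,15,16]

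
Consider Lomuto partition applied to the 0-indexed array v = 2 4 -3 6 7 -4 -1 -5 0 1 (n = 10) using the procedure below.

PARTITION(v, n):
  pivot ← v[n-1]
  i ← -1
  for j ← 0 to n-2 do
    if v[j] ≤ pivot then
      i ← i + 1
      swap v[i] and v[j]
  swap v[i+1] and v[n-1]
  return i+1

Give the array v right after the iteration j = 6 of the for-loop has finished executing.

pivot = v[9] = 1; i = -1
j=0: v[0]=2 > 1 → no swap
j=1: v[1]=4 > 1 → no swap
j=2: v[2]=-3 ≤ 1 → i=0, swap v[0],v[2] → -3 4 2 6 7 -4 -1 -5 0 1
j=3: v[3]=6 > 1 → no swap
j=4: v[4]=7 > 1 → no swap
j=5: v[5]=-4 ≤ 1 → i=1, swap v[1],v[5] → -3 -4 2 6 7 4 -1 -5 0 1
j=6: v[6]=-1 ≤ 1 → i=2, swap v[2],v[6] → -3 -4 -1 6 7 4 2 -5 0 1
(after j=6) v = -3 -4 -1 6 7 4 2 -5 0 1

-3 -4 -1 6 7 4 2 -5 0 1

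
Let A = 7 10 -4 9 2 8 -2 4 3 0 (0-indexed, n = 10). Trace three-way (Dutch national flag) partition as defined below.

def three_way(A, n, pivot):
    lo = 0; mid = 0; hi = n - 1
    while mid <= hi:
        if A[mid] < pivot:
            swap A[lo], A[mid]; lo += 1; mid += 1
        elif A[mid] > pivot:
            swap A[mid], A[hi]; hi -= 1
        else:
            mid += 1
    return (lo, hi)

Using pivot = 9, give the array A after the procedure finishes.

lo=0 mid=0 hi=9
7<9: swap(0,0), lo=1 mid=1 ⇒ 7 10 -4 9 2 8 -2 4 3 0
10>9: swap(1,9), hi=8 ⇒ 7 0 -4 9 2 8 -2 4 3 10
0<9: swap(1,1), lo=2 mid=2 ⇒ 7 0 -4 9 2 8 -2 4 3 10
-4<9: swap(2,2), lo=3 mid=3 ⇒ 7 0 -4 9 2 8 -2 4 3 10
9=9: mid=4
2<9: swap(3,4), lo=4 mid=5 ⇒ 7 0 -4 2 9 8 -2 4 3 10
8<9: swap(4,5), lo=5 mid=6 ⇒ 7 0 -4 2 8 9 -2 4 3 10
-2<9: swap(5,6), lo=6 mid=7 ⇒ 7 0 -4 2 8 -2 9 4 3 10
4<9: swap(6,7), lo=7 mid=8 ⇒ 7 0 -4 2 8 -2 4 9 3 10
3<9: swap(7,8), lo=8 mid=9 ⇒ 7 0 -4 2 8 -2 4 3 9 10
done. lo=8 hi=8; A=7 0 -4 2 8 -2 4 3 9 10

7 0 -4 2 8 -2 4 3 9 10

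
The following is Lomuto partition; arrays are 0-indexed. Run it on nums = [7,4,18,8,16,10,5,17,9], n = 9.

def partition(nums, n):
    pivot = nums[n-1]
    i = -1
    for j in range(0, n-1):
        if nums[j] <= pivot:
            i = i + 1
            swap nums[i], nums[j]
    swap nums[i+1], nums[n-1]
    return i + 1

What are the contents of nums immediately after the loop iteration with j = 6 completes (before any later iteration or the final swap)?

pivot=9, i=-1
j=0: 7≤9, i=0, swap(0,0) ⇒ [7,4,18,8,16,10,5,17,9]
j=1: 4≤9, i=1, swap(1,1) ⇒ [7,4,18,8,16,10,5,17,9]
j=2: 18>9, skip
j=3: 8≤9, i=2, swap(2,3) ⇒ [7,4,8,18,16,10,5,17,9]
j=4: 16>9, skip
j=5: 10>9, skip
j=6: 5≤9, i=3, swap(3,6) ⇒ [7,4,8,5,16,10,18,17,9]
(after j=6) nums = [7,4,8,5,16,10,18,17,9]

[7,4,8,5,16,10,18,17,9]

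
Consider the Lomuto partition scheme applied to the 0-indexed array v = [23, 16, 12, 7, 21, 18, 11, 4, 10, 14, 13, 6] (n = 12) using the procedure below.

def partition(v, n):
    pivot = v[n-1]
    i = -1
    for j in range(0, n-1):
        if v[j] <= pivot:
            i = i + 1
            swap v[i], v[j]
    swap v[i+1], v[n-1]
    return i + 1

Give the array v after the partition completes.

pivot=6, i=-1
j=0: 23>6, skip
j=1: 16>6, skip
j=2: 12>6, skip
j=3: 7>6, skip
j=4: 21>6, skip
j=5: 18>6, skip
j=6: 11>6, skip
j=7: 4≤6, i=0, swap(0,7) ⇒ [4, 16, 12, 7, 21, 18, 11, 23, 10, 14, 13, 6]
j=8: 10>6, skip
j=9: 14>6, skip
j=10: 13>6, skip
swap(1,11) ⇒ [4, 6, 12, 7, 21, 18, 11, 23, 10, 14, 13, 16]; return 1

[4, 6, 12, 7, 21, 18, 11, 23, 10, 14, 13, 16]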